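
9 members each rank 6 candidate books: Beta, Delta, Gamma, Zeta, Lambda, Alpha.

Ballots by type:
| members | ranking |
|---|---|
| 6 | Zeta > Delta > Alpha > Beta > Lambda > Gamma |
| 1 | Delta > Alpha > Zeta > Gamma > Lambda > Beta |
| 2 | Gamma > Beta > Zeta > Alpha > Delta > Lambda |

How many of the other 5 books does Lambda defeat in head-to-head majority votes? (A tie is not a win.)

1

Lambda against each rival (9 members):
Lambda–Beta: Beta 8–1.
Lambda–Delta: Delta 9–0.
Lambda–Gamma: Lambda 6–3.
Lambda vs Zeta: 0 to 9, Zeta.
Lambda–Alpha: Alpha 9–0.
Lambda beats Gamma; loses to Beta, Delta, Zeta, Alpha — 1 pairwise win.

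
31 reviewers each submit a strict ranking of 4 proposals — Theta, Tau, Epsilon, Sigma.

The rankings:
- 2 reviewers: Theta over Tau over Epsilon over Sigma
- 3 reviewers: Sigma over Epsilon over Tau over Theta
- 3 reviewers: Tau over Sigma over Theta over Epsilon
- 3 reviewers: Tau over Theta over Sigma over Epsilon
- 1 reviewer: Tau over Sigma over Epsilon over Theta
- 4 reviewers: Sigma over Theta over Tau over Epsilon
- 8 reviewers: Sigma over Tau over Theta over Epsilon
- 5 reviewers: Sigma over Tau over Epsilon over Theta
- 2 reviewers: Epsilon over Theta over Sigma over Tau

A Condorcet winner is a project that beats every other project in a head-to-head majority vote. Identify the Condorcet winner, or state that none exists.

Sigma

Pairwise majorities:
Theta vs Tau: Tau, 23–8.
Theta–Epsilon: Theta 20–11.
Theta–Sigma: Sigma 24–7.
Tau vs Epsilon: Tau, 26–5.
Tau vs Sigma: Sigma, 22–9.
Epsilon vs Sigma: Sigma, 27–4.
Sigma beats each of Theta, Tau, Epsilon — Sigma is the Condorcet winner.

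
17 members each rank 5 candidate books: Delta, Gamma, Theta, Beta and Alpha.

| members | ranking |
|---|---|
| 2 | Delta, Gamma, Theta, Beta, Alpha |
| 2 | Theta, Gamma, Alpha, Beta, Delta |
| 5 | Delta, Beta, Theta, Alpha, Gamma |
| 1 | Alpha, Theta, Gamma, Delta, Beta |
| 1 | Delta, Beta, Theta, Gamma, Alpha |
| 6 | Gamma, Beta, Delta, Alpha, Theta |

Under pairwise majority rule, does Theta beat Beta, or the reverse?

Beta

Ballots ranking Theta above Beta: 2 + 2 + 1 = 5.
Ballots ranking Beta above Theta: 17 − 5 = 12.
Beta wins the head-to-head 12–5.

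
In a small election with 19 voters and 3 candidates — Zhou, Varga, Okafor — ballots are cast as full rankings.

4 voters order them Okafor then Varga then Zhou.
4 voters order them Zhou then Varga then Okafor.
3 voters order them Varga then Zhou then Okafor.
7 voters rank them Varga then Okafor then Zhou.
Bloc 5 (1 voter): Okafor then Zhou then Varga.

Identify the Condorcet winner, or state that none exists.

Varga

Head-to-head results (19 voters):
Zhou vs Varga: 5 to 14, Varga.
Zhou vs Okafor: 4+3 = 7 for Zhou, 12 for Okafor — Okafor by 12–7.
Varga vs Okafor: 14 to 5, Varga.
Varga defeats every rival head-to-head and is the Condorcet winner.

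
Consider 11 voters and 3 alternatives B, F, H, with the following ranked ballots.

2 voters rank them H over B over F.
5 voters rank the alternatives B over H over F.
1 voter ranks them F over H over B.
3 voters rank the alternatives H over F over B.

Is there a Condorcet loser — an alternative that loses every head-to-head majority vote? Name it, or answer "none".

F

Head-to-head results (11 voters):
B vs F: B, 7–4.
B vs H: 5 for B, 6 for H — H by 6–5.
F–H: H 10–1.
F is beaten in every head-to-head and is the Condorcet loser.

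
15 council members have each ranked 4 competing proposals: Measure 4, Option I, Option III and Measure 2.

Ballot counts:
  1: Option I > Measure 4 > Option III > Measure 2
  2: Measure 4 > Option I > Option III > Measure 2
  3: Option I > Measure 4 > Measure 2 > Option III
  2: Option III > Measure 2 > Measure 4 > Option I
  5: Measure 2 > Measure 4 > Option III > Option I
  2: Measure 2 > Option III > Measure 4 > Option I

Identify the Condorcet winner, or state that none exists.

Measure 2

Head-to-head results (15 council members):
Measure 4 vs Option I: Measure 4 wins 11–4.
Measure 4 vs Option III: Measure 4, 11–4.
Measure 4–Measure 2: Measure 2 9–6.
Option I vs Option III: Option III, 9–6.
Option I vs Measure 2: Measure 2, 9–6.
Option III–Measure 2: Measure 2 10–5.
Measure 2 defeats every rival head-to-head and is the Condorcet winner.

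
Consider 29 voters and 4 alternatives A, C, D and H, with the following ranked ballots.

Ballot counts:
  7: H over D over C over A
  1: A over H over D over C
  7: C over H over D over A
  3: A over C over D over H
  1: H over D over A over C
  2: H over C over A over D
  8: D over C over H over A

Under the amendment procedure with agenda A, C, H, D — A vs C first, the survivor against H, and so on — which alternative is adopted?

D

Round 1: A vs C — 5–24, C advances.
Round 2: C vs H — 18–11, C advances.
Round 3: C vs D — 12–17, D advances.
D survives the agenda.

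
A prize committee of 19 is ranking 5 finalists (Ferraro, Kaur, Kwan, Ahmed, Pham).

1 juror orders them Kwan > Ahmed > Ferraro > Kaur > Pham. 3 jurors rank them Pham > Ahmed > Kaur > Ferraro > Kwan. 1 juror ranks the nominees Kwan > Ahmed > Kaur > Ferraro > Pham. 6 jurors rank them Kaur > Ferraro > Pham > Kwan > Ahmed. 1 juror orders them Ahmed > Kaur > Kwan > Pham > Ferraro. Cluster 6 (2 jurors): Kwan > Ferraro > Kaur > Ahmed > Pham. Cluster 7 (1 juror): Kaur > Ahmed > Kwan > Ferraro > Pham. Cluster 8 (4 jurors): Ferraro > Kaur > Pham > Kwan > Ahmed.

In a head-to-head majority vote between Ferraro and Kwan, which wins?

Ballots ranking Ferraro above Kwan: 3 + 6 + 4 = 13.
Ballots ranking Kwan above Ferraro: 19 − 13 = 6.
Ferraro wins the head-to-head 13–6.

Ferraro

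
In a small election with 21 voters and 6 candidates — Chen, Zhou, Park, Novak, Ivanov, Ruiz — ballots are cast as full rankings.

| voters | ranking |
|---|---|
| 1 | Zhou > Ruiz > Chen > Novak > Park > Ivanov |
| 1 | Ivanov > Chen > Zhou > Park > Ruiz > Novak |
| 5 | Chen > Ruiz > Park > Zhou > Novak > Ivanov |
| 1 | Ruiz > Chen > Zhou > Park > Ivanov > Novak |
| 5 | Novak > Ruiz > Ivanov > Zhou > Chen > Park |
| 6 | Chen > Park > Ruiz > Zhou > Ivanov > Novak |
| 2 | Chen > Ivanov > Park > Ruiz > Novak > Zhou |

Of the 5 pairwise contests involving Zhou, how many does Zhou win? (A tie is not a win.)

2

Zhou against each rival (21 voters):
Zhou vs Chen: 1+5 = 6 for Zhou, 15 for Chen — Chen by 15–6.
Zhou vs Park: Zhou is ranked higher on 1+1+1+5 = 8 ballots, Park on 13. Park wins 13–8.
Zhou vs Novak: 1+1+5+1+6 = 14 for Zhou, 7 for Novak — Zhou by 14–7.
Zhou vs Ivanov: 1+5+1+6 = 13 for Zhou, 8 for Ivanov — Zhou by 13–8.
Zhou–Ruiz: Ruiz 19–2.
Zhou beats Novak, Ivanov; loses to Chen, Park, Ruiz — 2 pairwise wins.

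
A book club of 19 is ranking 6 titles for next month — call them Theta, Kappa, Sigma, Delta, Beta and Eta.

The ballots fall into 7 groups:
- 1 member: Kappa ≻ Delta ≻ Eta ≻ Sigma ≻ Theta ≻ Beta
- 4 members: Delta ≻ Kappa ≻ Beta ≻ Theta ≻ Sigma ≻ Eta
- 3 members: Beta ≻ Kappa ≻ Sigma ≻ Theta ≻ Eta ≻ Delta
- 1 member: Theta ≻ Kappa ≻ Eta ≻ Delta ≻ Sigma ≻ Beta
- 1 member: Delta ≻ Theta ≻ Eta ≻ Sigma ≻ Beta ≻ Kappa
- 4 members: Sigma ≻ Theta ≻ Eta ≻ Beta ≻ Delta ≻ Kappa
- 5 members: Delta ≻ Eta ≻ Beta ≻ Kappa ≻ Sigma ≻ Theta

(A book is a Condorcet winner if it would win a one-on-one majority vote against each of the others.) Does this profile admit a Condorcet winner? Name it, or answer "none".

Delta

Head-to-head results (19 members):
Theta vs Kappa: 1+1+4 = 6 for Theta, 13 for Kappa — Kappa by 13–6.
Theta vs Sigma: 6 to 13, Sigma.
Theta vs Delta: Theta is ranked higher on 3+1+4 = 8 ballots, Delta on 11. Delta wins 11–8.
Theta vs Beta: Theta is ranked higher on 1+1+1+4 = 7 ballots, Beta on 12. Beta wins 12–7.
Theta vs Eta: Theta is ranked higher on 4+3+1+1+4 = 13 ballots, Eta on 6. Theta wins 13–6.
Kappa vs Sigma: 14 to 5, Kappa.
Kappa vs Delta: 1+3+1 = 5 for Kappa, 14 for Delta — Delta by 14–5.
Kappa vs Beta: 1+4+1 = 6 for Kappa, 13 for Beta — Beta by 13–6.
Kappa vs Eta: Kappa is ranked higher on 1+4+3+1 = 9 ballots, Eta on 10. Eta wins 10–9.
Sigma vs Delta: 3+4 = 7 for Sigma, 12 for Delta — Delta by 12–7.
Sigma vs Beta: Sigma preferred on 1+1+1+4 = 7 ballots; Beta wins 12–7.
Sigma vs Eta: Sigma is ranked higher on 4+3+4 = 11 ballots, Eta on 8. Sigma wins 11–8.
Delta vs Beta: 1+4+1+1+5 = 12 for Delta, 7 for Beta — Delta by 12–7.
Delta vs Eta: 1+4+1+5 = 11 for Delta, 8 for Eta — Delta by 11–8.
Beta vs Eta: 7 to 12, Eta.
Delta beats each of Theta, Kappa, Sigma, Beta, Eta — Delta is the Condorcet winner.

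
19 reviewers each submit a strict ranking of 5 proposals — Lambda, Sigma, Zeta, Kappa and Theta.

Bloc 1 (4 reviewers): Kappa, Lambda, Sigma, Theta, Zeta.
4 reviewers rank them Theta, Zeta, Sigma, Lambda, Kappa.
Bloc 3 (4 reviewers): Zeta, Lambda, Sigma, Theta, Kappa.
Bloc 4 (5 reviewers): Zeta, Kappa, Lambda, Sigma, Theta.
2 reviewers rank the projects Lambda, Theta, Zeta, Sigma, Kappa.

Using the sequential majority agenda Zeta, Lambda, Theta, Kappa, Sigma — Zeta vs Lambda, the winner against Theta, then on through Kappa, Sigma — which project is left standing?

Round 1: Zeta vs Lambda — 13–6, Zeta advances.
Round 2: Zeta vs Theta — 9–10, Theta advances.
Round 3: Theta vs Kappa — 10–9, Theta advances.
Round 4: Theta vs Sigma — 6–13, Sigma advances.
Sigma survives the agenda.

Sigma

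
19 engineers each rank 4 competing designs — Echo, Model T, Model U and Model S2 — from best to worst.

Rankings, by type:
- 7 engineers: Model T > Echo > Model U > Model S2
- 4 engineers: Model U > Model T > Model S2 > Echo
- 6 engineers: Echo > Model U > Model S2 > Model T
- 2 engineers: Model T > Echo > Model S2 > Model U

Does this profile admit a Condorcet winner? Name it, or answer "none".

none

Pairwise majorities:
Echo vs Model T: Echo is ranked higher on 6 ballots, Model T on 13. Model T wins 13–6.
Echo vs Model U: Echo is ranked higher on 7+6+2 = 15 ballots, Model U on 4. Echo wins 15–4.
Echo vs Model S2: Echo is ranked higher on 7+6+2 = 15 ballots, Model S2 on 4. Echo wins 15–4.
Model T vs Model U: Model T is ranked higher on 7+2 = 9 ballots, Model U on 10. Model U wins 10–9.
Model T vs Model S2: 13 to 6, Model T.
Model U vs Model S2: Model U preferred on 7+4+6 = 17 ballots; Model U wins 17–2.
Every design loses at least once (Echo loses to Model T; Model T loses to Model U; Model U loses to Echo; Model S2 loses to Echo). The majority relation contains the cycle Echo beats Model U beats Model T beats Echo, so there is no Condorcet winner.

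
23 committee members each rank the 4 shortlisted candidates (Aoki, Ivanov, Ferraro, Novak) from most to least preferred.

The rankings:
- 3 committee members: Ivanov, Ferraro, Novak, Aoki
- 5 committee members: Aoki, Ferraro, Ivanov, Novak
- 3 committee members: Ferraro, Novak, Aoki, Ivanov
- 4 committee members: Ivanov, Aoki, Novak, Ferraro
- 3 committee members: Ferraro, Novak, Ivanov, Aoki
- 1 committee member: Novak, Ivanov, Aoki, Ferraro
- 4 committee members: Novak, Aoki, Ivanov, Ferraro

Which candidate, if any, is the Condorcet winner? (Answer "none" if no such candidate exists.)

Check each pair by majority over 23 ballots:
Aoki–Ivanov: Aoki 12–11.
Aoki vs Ferraro: Aoki, 14–9.
Aoki–Novak: Novak 14–9.
Ivanov vs Ferraro: Ivanov wins 12–11.
Ivanov–Novak: Ivanov 12–11.
Ferraro vs Novak: Ferraro wins 14–9.
Every candidate loses at least once (Aoki loses to Novak; Ivanov loses to Aoki; Ferraro loses to Aoki; Novak loses to Ivanov). The majority relation contains the cycle Aoki > Ivanov > Novak > Aoki, so there is no Condorcet winner.

none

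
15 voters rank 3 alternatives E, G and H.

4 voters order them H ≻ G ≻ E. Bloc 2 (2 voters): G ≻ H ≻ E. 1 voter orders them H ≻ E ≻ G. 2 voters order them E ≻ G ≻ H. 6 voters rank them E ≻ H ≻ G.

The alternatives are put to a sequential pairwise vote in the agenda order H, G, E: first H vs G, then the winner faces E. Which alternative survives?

E

Round 1: H vs G — 11–4, H advances.
Round 2: H vs E — 7–8, E advances.
E survives the agenda.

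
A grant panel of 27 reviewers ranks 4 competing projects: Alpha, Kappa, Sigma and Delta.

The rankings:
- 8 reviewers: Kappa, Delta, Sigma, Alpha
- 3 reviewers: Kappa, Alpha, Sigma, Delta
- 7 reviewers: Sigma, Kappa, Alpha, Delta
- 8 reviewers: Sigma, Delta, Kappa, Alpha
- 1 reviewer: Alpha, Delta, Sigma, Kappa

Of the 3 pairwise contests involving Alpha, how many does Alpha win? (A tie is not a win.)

Alpha against each rival (27 reviewers):
Alpha vs Kappa: 1 for Alpha, 26 for Kappa — Kappa by 26–1.
Alpha vs Sigma: Alpha is ranked higher on 3+1 = 4 ballots, Sigma on 23. Sigma wins 23–4.
Alpha vs Delta: 3+7+1 = 11 for Alpha, 16 for Delta — Delta by 16–11.
Alpha beats no one; loses to Kappa, Sigma, Delta — 0 pairwise wins.

0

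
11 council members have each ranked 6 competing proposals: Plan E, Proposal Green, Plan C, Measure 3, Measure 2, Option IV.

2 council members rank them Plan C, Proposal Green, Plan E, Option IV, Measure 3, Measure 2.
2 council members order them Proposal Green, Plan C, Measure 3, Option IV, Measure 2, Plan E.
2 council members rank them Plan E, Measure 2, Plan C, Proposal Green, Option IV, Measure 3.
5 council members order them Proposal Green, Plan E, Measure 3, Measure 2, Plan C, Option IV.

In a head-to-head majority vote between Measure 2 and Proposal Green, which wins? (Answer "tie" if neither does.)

Proposal Green

Ballots ranking Measure 2 above Proposal Green: 2.
Ballots ranking Proposal Green above Measure 2: 11 − 2 = 9.
Proposal Green wins the head-to-head 9–2.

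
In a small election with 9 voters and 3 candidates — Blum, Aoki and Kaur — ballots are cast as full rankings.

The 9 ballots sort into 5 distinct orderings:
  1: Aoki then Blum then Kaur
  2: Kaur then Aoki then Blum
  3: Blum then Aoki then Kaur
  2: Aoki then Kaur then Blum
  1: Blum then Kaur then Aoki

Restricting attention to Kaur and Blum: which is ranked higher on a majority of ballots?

Ballots ranking Kaur above Blum: 2 + 2 = 4.
Ballots ranking Blum above Kaur: 9 − 4 = 5.
Blum wins the head-to-head 5–4.

Blum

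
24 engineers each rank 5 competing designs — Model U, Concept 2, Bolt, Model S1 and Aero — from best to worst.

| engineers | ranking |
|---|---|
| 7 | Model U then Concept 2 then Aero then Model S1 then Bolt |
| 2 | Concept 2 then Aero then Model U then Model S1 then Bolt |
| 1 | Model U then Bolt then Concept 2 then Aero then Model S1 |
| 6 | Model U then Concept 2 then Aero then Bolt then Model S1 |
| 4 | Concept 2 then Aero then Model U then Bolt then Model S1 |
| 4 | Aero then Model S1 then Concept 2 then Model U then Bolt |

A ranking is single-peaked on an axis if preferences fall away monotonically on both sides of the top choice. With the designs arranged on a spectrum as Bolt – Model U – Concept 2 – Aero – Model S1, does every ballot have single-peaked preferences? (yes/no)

yes

Axis positions: Bolt=1, Model U=2, Concept 2=3, Aero=4, Model S1=5.
Bloc 1 (peak Model U at position 2): ranking walks positions 2-3-4-5-1, expanding outward from the peak — single-peaked.
Bloc 2 (peak Concept 2 at position 3): ranking walks positions 3-4-2-5-1, expanding outward from the peak — single-peaked.
Bloc 3 (peak Model U at position 2): ranking walks positions 2-1-3-4-5, expanding outward from the peak — single-peaked.
Bloc 4 (peak Model U at position 2): ranking walks positions 2-3-4-1-5, expanding outward from the peak — single-peaked.
Bloc 5 (peak Concept 2 at position 3): ranking walks positions 3-4-2-1-5, expanding outward from the peak — single-peaked.
Bloc 6 (peak Aero at position 4): ranking walks positions 4-5-3-2-1, expanding outward from the peak — single-peaked.
Every ranking is single-peaked on this axis.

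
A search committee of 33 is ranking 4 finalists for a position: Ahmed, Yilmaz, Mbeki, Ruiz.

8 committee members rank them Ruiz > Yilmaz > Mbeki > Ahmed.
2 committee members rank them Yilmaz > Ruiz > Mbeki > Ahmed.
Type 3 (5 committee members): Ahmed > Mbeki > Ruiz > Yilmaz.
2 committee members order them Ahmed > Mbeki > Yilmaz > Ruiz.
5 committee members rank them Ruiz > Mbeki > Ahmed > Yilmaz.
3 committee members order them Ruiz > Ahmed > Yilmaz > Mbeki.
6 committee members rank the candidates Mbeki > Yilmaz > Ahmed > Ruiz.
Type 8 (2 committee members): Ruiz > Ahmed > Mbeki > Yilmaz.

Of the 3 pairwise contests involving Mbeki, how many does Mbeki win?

Mbeki against each rival (33 committee members):
Mbeki vs Ahmed: Mbeki preferred on 8+2+5+6 = 21 ballots; Mbeki wins 21–12.
Mbeki–Yilmaz: Mbeki 20–13.
Mbeki vs Ruiz: Ruiz, 20–13.
Mbeki beats Ahmed, Yilmaz; loses to Ruiz — 2 pairwise wins.

2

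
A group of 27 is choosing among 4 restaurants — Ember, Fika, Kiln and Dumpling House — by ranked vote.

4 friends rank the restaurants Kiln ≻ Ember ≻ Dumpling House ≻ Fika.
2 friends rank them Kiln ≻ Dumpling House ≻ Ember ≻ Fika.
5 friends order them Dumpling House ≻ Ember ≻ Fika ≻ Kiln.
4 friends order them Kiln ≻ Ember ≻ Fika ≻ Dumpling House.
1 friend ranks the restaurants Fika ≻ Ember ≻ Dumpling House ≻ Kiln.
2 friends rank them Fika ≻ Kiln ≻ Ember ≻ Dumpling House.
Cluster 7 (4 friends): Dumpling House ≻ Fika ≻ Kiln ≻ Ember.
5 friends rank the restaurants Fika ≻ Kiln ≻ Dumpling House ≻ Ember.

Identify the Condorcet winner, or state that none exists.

Head-to-head results (27 friends):
Ember vs Fika: Ember wins 15–12.
Ember vs Kiln: Kiln wins 21–6.
Ember–Dumpling House: Dumpling House 16–11.
Fika vs Kiln: Fika preferred on 5+1+2+4+5 = 17 ballots; Fika wins 17–10.
Fika vs Dumpling House: Fika preferred on 4+1+2+5 = 12 ballots; Dumpling House wins 15–12.
Kiln vs Dumpling House: Kiln, 17–10.
No restaurant is unbeaten: Ember loses to Kiln; Fika loses to Ember; Kiln loses to Fika; Dumpling House loses to Kiln. In particular Ember > Fika > Kiln > Ember is a majority cycle — no Condorcet winner exists.

none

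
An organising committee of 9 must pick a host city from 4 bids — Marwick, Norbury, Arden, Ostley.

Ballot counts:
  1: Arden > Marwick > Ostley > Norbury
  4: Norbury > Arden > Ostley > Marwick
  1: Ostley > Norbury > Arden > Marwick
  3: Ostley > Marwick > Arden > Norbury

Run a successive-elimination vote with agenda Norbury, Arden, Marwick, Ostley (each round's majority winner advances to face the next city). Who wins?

Ostley

Round 1: Norbury vs Arden — 5–4, Norbury advances.
Round 2: Norbury vs Marwick — 5–4, Norbury advances.
Round 3: Norbury vs Ostley — 4–5, Ostley advances.
Ostley survives the agenda.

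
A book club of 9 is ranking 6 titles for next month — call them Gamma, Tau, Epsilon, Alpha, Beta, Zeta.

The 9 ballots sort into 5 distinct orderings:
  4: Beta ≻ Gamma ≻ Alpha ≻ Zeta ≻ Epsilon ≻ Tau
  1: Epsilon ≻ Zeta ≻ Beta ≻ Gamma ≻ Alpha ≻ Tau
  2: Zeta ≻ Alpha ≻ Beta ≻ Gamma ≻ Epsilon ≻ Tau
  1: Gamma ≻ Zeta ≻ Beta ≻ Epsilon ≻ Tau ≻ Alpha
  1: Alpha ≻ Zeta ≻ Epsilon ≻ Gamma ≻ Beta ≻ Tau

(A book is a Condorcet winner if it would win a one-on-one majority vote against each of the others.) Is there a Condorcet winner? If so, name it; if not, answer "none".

Head-to-head results (9 members):
Gamma vs Tau: Gamma is ranked higher on 4+1+2+1+1 = 9 ballots, Tau on 0. Gamma wins 9–0.
Gamma vs Epsilon: 7 to 2, Gamma.
Gamma vs Alpha: 6 to 3, Gamma.
Gamma vs Beta: 2 to 7, Beta.
Gamma vs Zeta: Gamma wins 5–4.
Tau vs Epsilon: 0 for Tau, 9 for Epsilon — Epsilon by 9–0.
Tau vs Alpha: Alpha wins 8–1.
Tau vs Beta: 0 to 9, Beta.
Tau vs Zeta: Zeta wins 9–0.
Epsilon–Alpha: Alpha 7–2.
Epsilon vs Beta: 1+1 = 2 for Epsilon, 7 for Beta — Beta by 7–2.
Epsilon vs Zeta: Zeta wins 8–1.
Alpha vs Beta: Alpha preferred on 2+1 = 3 ballots; Beta wins 6–3.
Alpha vs Zeta: 4+1 = 5 for Alpha, 4 for Zeta — Alpha by 5–4.
Beta vs Zeta: Zeta wins 5–4.
Each book drops at least one matchup (Gamma loses to Beta; Tau loses to Gamma; Epsilon loses to Gamma; Alpha loses to Gamma; Beta loses to Zeta; Zeta loses to Gamma); the cycle Gamma > Zeta > Beta > Gamma rules out a Condorcet winner.

none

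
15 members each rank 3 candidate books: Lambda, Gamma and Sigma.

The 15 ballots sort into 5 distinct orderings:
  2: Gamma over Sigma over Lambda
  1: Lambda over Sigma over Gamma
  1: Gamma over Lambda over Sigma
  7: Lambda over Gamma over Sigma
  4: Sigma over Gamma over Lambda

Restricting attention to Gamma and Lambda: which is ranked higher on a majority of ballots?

Lambda

Ballots ranking Gamma above Lambda: 2 + 1 + 4 = 7.
Ballots ranking Lambda above Gamma: 15 − 7 = 8.
Lambda wins the head-to-head 8–7.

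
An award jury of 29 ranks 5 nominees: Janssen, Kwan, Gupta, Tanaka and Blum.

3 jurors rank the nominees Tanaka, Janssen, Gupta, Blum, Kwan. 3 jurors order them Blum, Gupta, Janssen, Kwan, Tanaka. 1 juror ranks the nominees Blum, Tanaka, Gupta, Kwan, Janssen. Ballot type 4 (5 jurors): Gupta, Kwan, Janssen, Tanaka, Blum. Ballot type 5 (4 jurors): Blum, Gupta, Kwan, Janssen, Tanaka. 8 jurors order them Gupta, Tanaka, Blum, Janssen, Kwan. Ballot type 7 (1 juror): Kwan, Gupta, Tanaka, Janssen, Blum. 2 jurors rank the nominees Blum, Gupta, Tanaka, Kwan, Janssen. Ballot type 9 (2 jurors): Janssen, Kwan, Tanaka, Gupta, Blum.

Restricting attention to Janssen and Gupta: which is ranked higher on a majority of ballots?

Ballots ranking Janssen above Gupta: 3 + 2 = 5.
Ballots ranking Gupta above Janssen: 29 − 5 = 24.
Gupta wins the head-to-head 24–5.

Gupta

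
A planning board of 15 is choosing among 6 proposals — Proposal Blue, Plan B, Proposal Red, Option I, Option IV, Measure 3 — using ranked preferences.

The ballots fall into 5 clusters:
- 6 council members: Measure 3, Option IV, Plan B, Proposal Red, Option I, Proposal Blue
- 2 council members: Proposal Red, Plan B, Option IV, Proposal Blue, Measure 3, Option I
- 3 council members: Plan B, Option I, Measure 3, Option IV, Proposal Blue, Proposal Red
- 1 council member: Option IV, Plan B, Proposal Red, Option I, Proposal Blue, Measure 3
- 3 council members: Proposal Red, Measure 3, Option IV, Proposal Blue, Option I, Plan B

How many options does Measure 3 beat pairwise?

5

Measure 3 against each rival (15 council members):
Measure 3 vs Proposal Blue: Measure 3, 12–3.
Measure 3–Plan B: Measure 3 9–6.
Measure 3 vs Proposal Red: 6+3 = 9 for Measure 3, 6 for Proposal Red — Measure 3 by 9–6.
Measure 3 vs Option I: Measure 3 is ranked higher on 6+2+3 = 11 ballots, Option I on 4. Measure 3 wins 11–4.
Measure 3 vs Option IV: Measure 3 wins 12–3.
Measure 3 beats Proposal Blue, Plan B, Proposal Red, Option I, Option IV — 5 pairwise wins.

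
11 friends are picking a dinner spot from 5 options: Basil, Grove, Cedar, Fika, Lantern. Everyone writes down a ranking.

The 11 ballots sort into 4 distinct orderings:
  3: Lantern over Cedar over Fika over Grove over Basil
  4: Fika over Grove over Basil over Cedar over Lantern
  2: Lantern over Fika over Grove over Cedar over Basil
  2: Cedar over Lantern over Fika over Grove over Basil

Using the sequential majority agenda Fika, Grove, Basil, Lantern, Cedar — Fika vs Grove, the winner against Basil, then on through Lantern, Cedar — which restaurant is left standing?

Cedar

Round 1: Fika vs Grove — 11–0, Fika advances.
Round 2: Fika vs Basil — 11–0, Fika advances.
Round 3: Fika vs Lantern — 4–7, Lantern advances.
Round 4: Lantern vs Cedar — 5–6, Cedar advances.
The agenda winner is Cedar.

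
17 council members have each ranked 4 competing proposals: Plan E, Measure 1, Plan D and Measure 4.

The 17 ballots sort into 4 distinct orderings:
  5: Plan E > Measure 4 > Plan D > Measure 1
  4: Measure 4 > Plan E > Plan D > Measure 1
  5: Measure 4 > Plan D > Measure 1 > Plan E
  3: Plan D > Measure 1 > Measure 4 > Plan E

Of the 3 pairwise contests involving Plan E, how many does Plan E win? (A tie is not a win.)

2

Plan E against each rival (17 council members):
Plan E vs Measure 1: Plan E is ranked higher on 5+4 = 9 ballots, Measure 1 on 8. Plan E wins 9–8.
Plan E vs Plan D: Plan E preferred on 5+4 = 9 ballots; Plan E wins 9–8.
Plan E vs Measure 4: 5 to 12, Measure 4.
Plan E beats Measure 1, Plan D; loses to Measure 4 — 2 pairwise wins.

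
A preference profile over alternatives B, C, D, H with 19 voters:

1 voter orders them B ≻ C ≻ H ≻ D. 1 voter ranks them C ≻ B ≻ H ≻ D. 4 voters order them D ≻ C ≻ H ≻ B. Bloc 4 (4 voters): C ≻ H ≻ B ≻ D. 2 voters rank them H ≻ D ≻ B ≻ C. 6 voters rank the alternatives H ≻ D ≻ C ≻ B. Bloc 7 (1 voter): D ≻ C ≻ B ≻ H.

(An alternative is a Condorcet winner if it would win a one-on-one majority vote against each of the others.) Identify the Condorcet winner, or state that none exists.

Head-to-head results (19 voters):
B vs C: C, 16–3.
B–D: D 13–6.
B vs H: H wins 16–3.
C–D: D 13–6.
C vs H: C wins 11–8.
D–H: H 14–5.
No alternative is unbeaten: B loses to C; C loses to D; D loses to H; H loses to C. In particular C → H → D → C is a majority cycle — no Condorcet winner exists.

none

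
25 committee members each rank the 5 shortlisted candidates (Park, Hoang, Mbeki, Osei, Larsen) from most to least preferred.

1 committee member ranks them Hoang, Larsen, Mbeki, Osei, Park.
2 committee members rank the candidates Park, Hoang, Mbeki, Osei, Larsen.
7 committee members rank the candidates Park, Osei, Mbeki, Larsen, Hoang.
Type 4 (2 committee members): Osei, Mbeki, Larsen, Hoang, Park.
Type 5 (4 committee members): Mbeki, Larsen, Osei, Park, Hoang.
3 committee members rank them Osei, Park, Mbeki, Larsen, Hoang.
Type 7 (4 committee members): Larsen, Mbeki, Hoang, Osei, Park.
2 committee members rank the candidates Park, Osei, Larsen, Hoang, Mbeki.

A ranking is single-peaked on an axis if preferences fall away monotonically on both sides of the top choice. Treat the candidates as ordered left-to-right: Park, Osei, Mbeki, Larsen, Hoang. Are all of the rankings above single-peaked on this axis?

Axis positions: Park=1, Osei=2, Mbeki=3, Larsen=4, Hoang=5.
Type 1 (peak Hoang at position 5): ranking walks positions 5-4-3-2-1, expanding outward from the peak — single-peaked.
Type 2: ranking walks positions 1-5-3-2-4; Hoang is ranked above Osei even though Osei lies between Hoang and the peak Park on the axis — preferences dip and rise again. Not single-peaked.
Type 3 (peak Park at position 1): ranking walks positions 1-2-3-4-5, expanding outward from the peak — single-peaked.
Type 4 (peak Osei at position 2): ranking walks positions 2-3-4-5-1, expanding outward from the peak — single-peaked.
Type 5 (peak Mbeki at position 3): ranking walks positions 3-4-2-1-5, expanding outward from the peak — single-peaked.
Type 6 (peak Osei at position 2): ranking walks positions 2-1-3-4-5, expanding outward from the peak — single-peaked.
Type 7 (peak Larsen at position 4): ranking walks positions 4-3-5-2-1, expanding outward from the peak — single-peaked.
Type 8: ranking walks positions 1-2-4-5-3; Larsen is ranked above Mbeki even though Mbeki lies between Larsen and the peak Park on the axis — preferences dip and rise again. Not single-peaked.
Type 2 violates single-peakedness, so the profile is not single-peaked on this axis.

no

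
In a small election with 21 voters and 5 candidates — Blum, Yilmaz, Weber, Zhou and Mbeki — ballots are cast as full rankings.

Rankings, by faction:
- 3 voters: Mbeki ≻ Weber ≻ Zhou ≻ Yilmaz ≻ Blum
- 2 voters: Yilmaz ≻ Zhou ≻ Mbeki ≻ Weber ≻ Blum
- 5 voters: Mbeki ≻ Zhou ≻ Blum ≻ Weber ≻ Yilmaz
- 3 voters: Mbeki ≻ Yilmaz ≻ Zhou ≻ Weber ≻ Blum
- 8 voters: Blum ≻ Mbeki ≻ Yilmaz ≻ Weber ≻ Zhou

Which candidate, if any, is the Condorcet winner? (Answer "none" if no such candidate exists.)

Mbeki

Pairwise majorities:
Blum vs Yilmaz: Blum is ranked higher on 5+8 = 13 ballots, Yilmaz on 8. Blum wins 13–8.
Blum vs Weber: Blum is ranked higher on 5+8 = 13 ballots, Weber on 8. Blum wins 13–8.
Blum vs Zhou: 8 for Blum, 13 for Zhou — Zhou by 13–8.
Blum vs Mbeki: 8 for Blum, 13 for Mbeki — Mbeki by 13–8.
Yilmaz vs Weber: Yilmaz is ranked higher on 2+3+8 = 13 ballots, Weber on 8. Yilmaz wins 13–8.
Yilmaz vs Zhou: Yilmaz is ranked higher on 2+3+8 = 13 ballots, Zhou on 8. Yilmaz wins 13–8.
Yilmaz vs Mbeki: Yilmaz preferred on 2 ballots; Mbeki wins 19–2.
Weber vs Zhou: Weber preferred on 3+8 = 11 ballots; Weber wins 11–10.
Weber vs Mbeki: 0 to 21, Mbeki.
Zhou vs Mbeki: Zhou preferred on 2 ballots; Mbeki wins 19–2.
Mbeki defeats every rival head-to-head and is the Condorcet winner.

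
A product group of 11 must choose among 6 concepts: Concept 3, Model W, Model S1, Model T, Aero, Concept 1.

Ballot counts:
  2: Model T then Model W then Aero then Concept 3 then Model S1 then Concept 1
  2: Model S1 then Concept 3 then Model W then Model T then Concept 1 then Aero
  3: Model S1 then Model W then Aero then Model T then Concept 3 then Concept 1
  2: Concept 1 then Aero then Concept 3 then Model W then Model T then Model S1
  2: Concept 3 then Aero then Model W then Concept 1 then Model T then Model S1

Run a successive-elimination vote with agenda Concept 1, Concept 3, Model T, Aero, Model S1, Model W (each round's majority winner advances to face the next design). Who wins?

Round 1: Concept 1 vs Concept 3 — 2–9, Concept 3 advances.
Round 2: Concept 3 vs Model T — 6–5, Concept 3 advances.
Round 3: Concept 3 vs Aero — 4–7, Aero advances.
Round 4: Aero vs Model S1 — 6–5, Aero advances.
Round 5: Aero vs Model W — 4–7, Model W advances.
The agenda winner is Model W.

Model W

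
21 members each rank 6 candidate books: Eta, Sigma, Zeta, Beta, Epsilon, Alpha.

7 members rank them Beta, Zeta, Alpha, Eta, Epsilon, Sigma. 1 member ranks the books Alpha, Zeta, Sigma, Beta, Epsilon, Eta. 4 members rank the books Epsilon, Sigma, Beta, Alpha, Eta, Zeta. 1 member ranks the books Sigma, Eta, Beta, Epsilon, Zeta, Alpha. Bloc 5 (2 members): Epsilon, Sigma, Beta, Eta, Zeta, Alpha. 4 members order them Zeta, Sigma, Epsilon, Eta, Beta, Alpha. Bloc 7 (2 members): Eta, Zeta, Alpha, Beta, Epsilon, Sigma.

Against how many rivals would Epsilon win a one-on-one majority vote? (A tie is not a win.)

3

Epsilon against each rival (21 members):
Epsilon vs Eta: 1+4+2+4 = 11 for Epsilon, 10 for Eta — Epsilon by 11–10.
Epsilon vs Sigma: 15 to 6, Epsilon.
Epsilon vs Zeta: 7 to 14, Zeta.
Epsilon vs Beta: 4+2+4 = 10 for Epsilon, 11 for Beta — Beta by 11–10.
Epsilon–Alpha: Epsilon 11–10.
Epsilon beats Eta, Sigma, Alpha; loses to Zeta, Beta — 3 pairwise wins.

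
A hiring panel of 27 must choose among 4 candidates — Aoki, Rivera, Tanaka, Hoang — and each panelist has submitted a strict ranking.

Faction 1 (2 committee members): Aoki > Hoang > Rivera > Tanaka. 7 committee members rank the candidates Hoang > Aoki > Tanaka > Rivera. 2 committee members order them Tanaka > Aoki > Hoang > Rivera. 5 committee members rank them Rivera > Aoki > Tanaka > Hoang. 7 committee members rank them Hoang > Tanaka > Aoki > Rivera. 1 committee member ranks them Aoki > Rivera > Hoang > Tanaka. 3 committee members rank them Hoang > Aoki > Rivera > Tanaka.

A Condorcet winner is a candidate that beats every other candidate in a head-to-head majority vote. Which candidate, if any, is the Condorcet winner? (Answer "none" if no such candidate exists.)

Head-to-head results (27 committee members):
Aoki vs Rivera: Aoki, 22–5.
Aoki vs Tanaka: Aoki wins 18–9.
Aoki–Hoang: Hoang 17–10.
Rivera vs Tanaka: Tanaka, 16–11.
Rivera vs Hoang: Hoang wins 21–6.
Tanaka–Hoang: Hoang 20–7.
Only Hoang has no losses; Hoang is the Condorcet winner.

Hoang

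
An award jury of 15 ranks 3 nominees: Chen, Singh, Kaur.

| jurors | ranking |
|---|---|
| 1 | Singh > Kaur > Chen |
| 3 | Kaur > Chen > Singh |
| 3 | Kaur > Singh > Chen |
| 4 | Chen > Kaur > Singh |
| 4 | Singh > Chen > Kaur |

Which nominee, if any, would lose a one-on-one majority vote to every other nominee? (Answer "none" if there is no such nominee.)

none

Head-to-head results (15 jurors):
Chen–Singh: Singh 8–7.
Chen vs Kaur: Chen wins 8–7.
Singh vs Kaur: 1+4 = 5 for Singh, 10 for Kaur — Kaur by 10–5.
No nominee is winless: Chen beats Kaur; Singh beats Chen; Kaur beats Singh. There is no Condorcet loser.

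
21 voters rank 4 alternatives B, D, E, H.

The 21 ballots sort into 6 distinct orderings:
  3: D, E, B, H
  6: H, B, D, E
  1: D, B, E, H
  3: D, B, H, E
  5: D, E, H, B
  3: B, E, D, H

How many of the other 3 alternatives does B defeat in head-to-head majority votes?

1

B against each rival (21 voters):
B vs D: D, 12–9.
B–E: B 13–8.
B vs H: B is ranked higher on 3+1+3+3 = 10 ballots, H on 11. H wins 11–10.
B beats E; loses to D, H — 1 pairwise win.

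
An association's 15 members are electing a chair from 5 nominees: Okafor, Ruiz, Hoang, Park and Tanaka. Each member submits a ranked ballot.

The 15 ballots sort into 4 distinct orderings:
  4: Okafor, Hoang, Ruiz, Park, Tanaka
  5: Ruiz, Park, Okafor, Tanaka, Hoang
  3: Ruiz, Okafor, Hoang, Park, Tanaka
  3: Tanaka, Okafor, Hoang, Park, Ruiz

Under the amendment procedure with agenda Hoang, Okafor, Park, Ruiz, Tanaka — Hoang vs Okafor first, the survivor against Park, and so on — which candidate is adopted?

Ruiz

Round 1: Hoang vs Okafor — 0–15, Okafor advances.
Round 2: Okafor vs Park — 10–5, Okafor advances.
Round 3: Okafor vs Ruiz — 7–8, Ruiz advances.
Round 4: Ruiz vs Tanaka — 12–3, Ruiz advances.
The agenda winner is Ruiz.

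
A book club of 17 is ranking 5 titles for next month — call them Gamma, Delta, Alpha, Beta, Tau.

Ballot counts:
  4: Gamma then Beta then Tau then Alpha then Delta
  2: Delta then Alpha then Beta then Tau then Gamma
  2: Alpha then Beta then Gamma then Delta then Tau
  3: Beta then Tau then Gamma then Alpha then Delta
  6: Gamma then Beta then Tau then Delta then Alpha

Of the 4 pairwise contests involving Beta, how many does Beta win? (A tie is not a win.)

3

Beta against each rival (17 members):
Beta vs Gamma: Gamma wins 10–7.
Beta vs Delta: 15 to 2, Beta.
Beta vs Alpha: Beta preferred on 4+3+6 = 13 ballots; Beta wins 13–4.
Beta vs Tau: Beta is ranked higher on 4+2+2+3+6 = 17 ballots, Tau on 0. Beta wins 17–0.
Beta beats Delta, Alpha, Tau; loses to Gamma — 3 pairwise wins.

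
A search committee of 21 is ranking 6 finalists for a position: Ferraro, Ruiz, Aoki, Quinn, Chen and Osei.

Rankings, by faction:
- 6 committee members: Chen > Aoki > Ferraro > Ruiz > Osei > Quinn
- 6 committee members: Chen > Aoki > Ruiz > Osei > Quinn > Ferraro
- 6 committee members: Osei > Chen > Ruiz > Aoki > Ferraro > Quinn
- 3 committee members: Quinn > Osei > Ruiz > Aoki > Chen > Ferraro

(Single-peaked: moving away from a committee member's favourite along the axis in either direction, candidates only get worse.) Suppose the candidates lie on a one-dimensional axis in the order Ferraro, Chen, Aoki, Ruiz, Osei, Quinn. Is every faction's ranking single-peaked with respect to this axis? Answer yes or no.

Axis positions: Ferraro=1, Chen=2, Aoki=3, Ruiz=4, Osei=5, Quinn=6.
Faction 1 (peak Chen at position 2): ranking walks positions 2-3-1-4-5-6, expanding outward from the peak — single-peaked.
Faction 2 (peak Chen at position 2): ranking walks positions 2-3-4-5-6-1, expanding outward from the peak — single-peaked.
Faction 3: ranking walks positions 5-2-4-3-1-6; Chen is ranked above Ruiz even though Ruiz lies between Chen and the peak Osei on the axis — preferences dip and rise again. Not single-peaked.
Faction 4 (peak Quinn at position 6): ranking walks positions 6-5-4-3-2-1, expanding outward from the peak — single-peaked.
Faction 3 violates single-peakedness, so the profile is not single-peaked on this axis.

no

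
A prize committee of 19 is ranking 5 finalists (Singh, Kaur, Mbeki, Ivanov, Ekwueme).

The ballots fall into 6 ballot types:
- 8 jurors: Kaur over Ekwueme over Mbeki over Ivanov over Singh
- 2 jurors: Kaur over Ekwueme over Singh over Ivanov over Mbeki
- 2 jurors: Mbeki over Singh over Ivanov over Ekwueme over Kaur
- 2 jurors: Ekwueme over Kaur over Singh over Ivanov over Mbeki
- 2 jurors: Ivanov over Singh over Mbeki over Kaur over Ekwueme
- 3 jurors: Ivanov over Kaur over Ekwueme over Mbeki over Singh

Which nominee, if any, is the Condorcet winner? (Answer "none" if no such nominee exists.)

Check each pair by majority over 19 ballots:
Singh vs Kaur: Kaur wins 15–4.
Singh vs Mbeki: Mbeki wins 13–6.
Singh–Ivanov: Ivanov 13–6.
Singh vs Ekwueme: Ekwueme, 15–4.
Kaur vs Mbeki: Kaur wins 15–4.
Kaur–Ivanov: Kaur 12–7.
Kaur–Ekwueme: Kaur 15–4.
Mbeki–Ivanov: Mbeki 10–9.
Mbeki vs Ekwueme: Ekwueme wins 15–4.
Ivanov vs Ekwueme: Ekwueme, 12–7.
Kaur wins every pairwise contest, so Kaur is the Condorcet winner.

Kaur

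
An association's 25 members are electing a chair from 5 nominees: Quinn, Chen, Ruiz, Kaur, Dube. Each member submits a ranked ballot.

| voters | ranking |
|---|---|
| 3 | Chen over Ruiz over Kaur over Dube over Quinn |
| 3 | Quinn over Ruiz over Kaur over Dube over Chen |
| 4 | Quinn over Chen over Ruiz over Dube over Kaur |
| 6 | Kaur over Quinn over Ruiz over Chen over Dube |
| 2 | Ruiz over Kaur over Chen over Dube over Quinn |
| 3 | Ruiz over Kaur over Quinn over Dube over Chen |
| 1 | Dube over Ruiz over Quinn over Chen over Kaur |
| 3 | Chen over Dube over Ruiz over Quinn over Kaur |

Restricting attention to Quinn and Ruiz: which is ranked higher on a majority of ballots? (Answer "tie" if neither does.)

Ballots ranking Quinn above Ruiz: 3 + 4 + 6 = 13.
Ballots ranking Ruiz above Quinn: 25 − 13 = 12.
Quinn wins the head-to-head 13–12.

Quinn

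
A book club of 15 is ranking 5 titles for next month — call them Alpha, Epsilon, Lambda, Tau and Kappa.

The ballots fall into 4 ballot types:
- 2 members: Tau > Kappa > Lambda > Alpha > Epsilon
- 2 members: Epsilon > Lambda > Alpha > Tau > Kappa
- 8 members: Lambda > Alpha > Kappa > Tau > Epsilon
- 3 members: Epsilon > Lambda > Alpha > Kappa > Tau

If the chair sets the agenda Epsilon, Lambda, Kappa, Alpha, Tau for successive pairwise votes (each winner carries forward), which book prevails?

Round 1: Epsilon vs Lambda — 5–10, Lambda advances.
Round 2: Lambda vs Kappa — 13–2, Lambda advances.
Round 3: Lambda vs Alpha — 15–0, Lambda advances.
Round 4: Lambda vs Tau — 13–2, Lambda advances.
Lambda survives the agenda.

Lambda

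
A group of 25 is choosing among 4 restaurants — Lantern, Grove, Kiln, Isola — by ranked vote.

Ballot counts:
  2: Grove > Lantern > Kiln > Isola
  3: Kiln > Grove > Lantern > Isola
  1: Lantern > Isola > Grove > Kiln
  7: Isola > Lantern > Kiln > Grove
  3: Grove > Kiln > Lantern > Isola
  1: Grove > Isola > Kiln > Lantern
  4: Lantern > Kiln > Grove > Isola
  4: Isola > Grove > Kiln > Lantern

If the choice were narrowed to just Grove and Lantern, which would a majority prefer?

Ballots ranking Grove above Lantern: 2 + 3 + 3 + 1 + 4 = 13.
Ballots ranking Lantern above Grove: 25 − 13 = 12.
Grove wins the head-to-head 13–12.

Grove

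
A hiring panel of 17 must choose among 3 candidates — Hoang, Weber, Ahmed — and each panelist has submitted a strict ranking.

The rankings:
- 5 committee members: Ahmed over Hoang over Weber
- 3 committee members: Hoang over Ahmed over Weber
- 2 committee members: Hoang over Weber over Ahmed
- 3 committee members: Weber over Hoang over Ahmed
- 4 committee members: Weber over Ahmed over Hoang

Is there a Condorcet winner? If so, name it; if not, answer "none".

none

Pairwise majorities:
Hoang vs Weber: Hoang, 10–7.
Hoang–Ahmed: Ahmed 9–8.
Weber–Ahmed: Weber 9–8.
Every candidate loses at least once (Hoang loses to Ahmed; Weber loses to Hoang; Ahmed loses to Weber). The majority relation contains the cycle Hoang beats Weber beats Ahmed beats Hoang, so there is no Condorcet winner.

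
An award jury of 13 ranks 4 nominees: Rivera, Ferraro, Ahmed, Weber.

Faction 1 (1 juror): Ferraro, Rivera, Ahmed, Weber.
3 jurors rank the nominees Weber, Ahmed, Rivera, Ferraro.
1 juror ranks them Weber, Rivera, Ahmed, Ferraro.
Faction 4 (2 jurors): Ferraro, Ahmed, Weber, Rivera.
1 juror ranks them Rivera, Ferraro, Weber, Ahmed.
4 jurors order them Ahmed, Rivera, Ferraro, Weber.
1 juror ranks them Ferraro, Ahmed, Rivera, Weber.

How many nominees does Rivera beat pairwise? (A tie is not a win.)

2

Rivera against each rival (13 jurors):
Rivera vs Ferraro: 3+1+1+4 = 9 for Rivera, 4 for Ferraro — Rivera by 9–4.
Rivera vs Ahmed: Ahmed wins 10–3.
Rivera vs Weber: Rivera wins 7–6.
Rivera beats Ferraro, Weber; loses to Ahmed — 2 pairwise wins.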